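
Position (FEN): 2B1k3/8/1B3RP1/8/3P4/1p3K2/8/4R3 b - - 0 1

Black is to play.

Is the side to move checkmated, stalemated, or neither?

checkmate

Black to move; black king on e8.
In check: yes, from the white rook on e1.
King squares — d7: attacked by Bc8; e7: attacked by Re1; f7: attacked by Rf6; d8: attacked by Bb6; f8: attacked by Rf6.
Legal moves for Black: none.
In check with no legal moves → checkmate.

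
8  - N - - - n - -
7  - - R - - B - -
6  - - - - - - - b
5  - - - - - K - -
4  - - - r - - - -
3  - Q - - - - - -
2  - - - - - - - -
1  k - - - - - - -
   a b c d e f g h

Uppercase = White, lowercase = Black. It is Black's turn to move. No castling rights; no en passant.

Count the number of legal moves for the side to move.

24

Black to move; king on a1.
In check: no.
Legal moves: Nh7, Nd7, Ng6, Ne6, Bg7, Bg5, Bf4, Be3, Bd2, Bc1, Rd8, Rd7, Rd6, Rd5+, Rh4, Rg4, Rf4+, Re4, Rc4, Rb4, Ra4, Rd3, Rd2, Rd1.
Count: 24.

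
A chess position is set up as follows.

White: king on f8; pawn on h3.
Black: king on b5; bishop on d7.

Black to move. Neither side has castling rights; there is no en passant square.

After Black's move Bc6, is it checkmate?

no

After Bc6: white king on f8; in check: no.
White is not in check, so this cannot be checkmate.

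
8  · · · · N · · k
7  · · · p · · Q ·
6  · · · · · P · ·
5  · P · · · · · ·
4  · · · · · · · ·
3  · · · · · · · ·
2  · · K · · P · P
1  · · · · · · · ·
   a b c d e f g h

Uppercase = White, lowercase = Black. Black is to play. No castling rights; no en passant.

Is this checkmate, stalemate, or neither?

Black to move; black king on h8.
In check: yes, from the white queen on g7.
King squares — g7: attacked by Pf6; h7: attacked by Qg7; g8: attacked by Qg7.
Legal moves for Black: none.
In check with no legal moves → checkmate.

checkmate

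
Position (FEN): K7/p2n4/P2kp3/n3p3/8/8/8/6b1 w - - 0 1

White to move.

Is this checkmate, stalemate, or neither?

stalemate

White to move; white king on a8.
In check: no.
King squares — a7: attacked by Bg1; b7: attacked by Na5; b8: attacked by Nd7.
Legal moves for White: none.
Not in check and no legal moves → stalemate.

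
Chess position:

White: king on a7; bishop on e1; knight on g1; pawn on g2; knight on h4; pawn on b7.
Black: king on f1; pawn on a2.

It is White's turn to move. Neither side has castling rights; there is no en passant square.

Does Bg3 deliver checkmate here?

no

After Bg3: black king on f1; in check: no.
Black is not in check, so this cannot be checkmate.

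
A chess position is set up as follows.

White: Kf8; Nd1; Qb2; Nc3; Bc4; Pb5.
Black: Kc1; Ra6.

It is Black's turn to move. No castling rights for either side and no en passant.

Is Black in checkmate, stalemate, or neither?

checkmate

Black to move; black king on c1.
In check: yes, from the white queen on b2.
King squares — b1: attacked by Qb2; d1: attacked by Nc3; b2: attacked by Nd1; c2: attacked by Qb2; d2: attacked by Qb2.
Legal moves for Black: none.
In check with no legal moves → checkmate.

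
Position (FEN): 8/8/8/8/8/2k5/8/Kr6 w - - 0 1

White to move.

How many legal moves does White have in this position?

2

White to move; king on a1.
In check: yes, from the black rook on b1.
Legal moves: Ka2, Kxb1.
Count: 2.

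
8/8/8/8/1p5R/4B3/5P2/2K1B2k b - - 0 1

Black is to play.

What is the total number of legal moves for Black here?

Black to move; king on h1.
In check: yes, from the white rook on h4.
Legal moves: Kg2, Kg1.
Count: 2.

2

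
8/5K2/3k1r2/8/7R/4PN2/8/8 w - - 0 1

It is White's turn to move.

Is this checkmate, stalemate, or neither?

neither

White to move; white king on f7.
In check: yes, from the black rook on f6.
King squares — e6: attacked by Kd6; f6: available; g6: attacked by Rf6; e7: attacked by Kd6; g7: available; e8: available; f8: attacked by Rf6; g8: available.
Legal moves for White: Kg8, Ke8, Kg7, Kxf6.
White is in check but has 4 legal moves → neither.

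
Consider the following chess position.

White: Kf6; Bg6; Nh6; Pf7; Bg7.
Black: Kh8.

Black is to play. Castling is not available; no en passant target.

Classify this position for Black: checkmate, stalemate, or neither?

Black to move; black king on h8.
In check: yes, from the white bishop on g7.
King squares — g7: attacked by Kf6; h7: attacked by Bg6; g8: attacked by Nh6.
Legal moves for Black: none.
In check with no legal moves → checkmate.

checkmate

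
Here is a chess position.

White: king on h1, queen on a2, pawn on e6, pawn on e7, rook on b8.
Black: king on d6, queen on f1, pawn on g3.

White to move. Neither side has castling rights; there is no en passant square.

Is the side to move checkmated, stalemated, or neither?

checkmate

White to move; white king on h1.
In check: yes, from the black queen on f1.
King squares — g1: attacked by Qf1; g2: attacked by Qf1; h2: attacked by Pg3.
Legal moves for White: none.
In check with no legal moves → checkmate.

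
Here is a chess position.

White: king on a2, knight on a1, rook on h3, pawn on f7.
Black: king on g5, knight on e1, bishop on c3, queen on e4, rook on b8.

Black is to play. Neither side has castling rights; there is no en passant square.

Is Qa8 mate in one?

yes

After Qa8: white king on a2; in check: yes, from the black queen on a8.
King squares — a1: own knight; b1: attacked by Rb8; b2: attacked by Bc3; a3: attacked by Qa8; b3: attacked by Rb8.
White has no legal moves → checkmate.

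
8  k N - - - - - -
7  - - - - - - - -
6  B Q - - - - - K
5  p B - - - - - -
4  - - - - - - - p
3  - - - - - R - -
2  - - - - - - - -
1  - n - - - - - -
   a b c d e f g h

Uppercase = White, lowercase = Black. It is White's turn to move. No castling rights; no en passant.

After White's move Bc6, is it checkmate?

After Bc6: black king on a8; in check: yes, from the white bishop on c6.
King squares — a7: attacked by Qb6; b7: attacked by Ba6; b8: attacked by Qb6.
Black has no legal moves → checkmate.

yes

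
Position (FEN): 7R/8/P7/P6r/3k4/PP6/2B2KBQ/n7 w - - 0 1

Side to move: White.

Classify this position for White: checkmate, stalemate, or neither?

White to move; white king on f2.
In check: no.
Legal moves for White include: Rg8, Rf8, Re8, Rd8+, Rc8, Rb8, Ra8, Rh7, Rh6, Rxh5, Qb8, Qc7, Qd6+, Qxh5, Qe5+, Qh4+, Qf4+, Qh3, ... (list truncated; more exist).
White has legal moves and is not in check → neither.

neither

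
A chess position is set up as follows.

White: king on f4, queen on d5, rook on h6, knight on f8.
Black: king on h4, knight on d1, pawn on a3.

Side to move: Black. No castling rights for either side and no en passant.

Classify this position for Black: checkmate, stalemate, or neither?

Black to move; black king on h4.
In check: yes, from the white rook on h6.
King squares — g3: attacked by Kf4; h3: attacked by Rh6; g4: attacked by Kf4; g5: attacked by Kf4; h5: attacked by Qd5.
Legal moves for Black: none.
In check with no legal moves → checkmate.

checkmate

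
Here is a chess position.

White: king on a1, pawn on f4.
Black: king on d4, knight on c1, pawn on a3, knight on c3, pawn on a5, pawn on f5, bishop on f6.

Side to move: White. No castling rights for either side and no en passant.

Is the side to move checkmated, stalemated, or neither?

stalemate

White to move; white king on a1.
In check: no.
King squares — b1: attacked by Nc3; a2: attacked by Nc1; b2: attacked by Pa3.
Legal moves for White: none.
Not in check and no legal moves → stalemate.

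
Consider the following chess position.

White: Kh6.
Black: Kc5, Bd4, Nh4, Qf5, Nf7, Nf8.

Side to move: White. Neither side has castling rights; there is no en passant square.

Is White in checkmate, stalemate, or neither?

White to move; white king on h6.
In check: yes, from the black knight on f7.
King squares — g5: attacked by Qf5; h5: attacked by Qf5; g6: attacked by Nh4; g7: attacked by Bd4; h7: attacked by Qf5.
Legal moves for White: none.
In check with no legal moves → checkmate.

checkmate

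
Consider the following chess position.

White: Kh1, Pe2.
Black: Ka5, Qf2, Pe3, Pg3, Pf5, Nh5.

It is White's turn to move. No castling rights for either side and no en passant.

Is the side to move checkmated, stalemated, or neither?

stalemate

White to move; white king on h1.
In check: no.
King squares — g1: attacked by Qf2; g2: attacked by Qf2; h2: attacked by Qf2.
Legal moves for White: none.
Not in check and no legal moves → stalemate.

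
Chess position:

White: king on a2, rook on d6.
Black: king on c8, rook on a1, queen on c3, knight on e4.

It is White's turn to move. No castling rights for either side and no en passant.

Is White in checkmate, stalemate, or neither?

checkmate

White to move; white king on a2.
In check: yes, from the black rook on a1.
King squares — a1: attacked by Qc3; b1: attacked by Ra1; b2: attacked by Qc3; a3: attacked by Ra1; b3: attacked by Qc3.
Legal moves for White: none.
In check with no legal moves → checkmate.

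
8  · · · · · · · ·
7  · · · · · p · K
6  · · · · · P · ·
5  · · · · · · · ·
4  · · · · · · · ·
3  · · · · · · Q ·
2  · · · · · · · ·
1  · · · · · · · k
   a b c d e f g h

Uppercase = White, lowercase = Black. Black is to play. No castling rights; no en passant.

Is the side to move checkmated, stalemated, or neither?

Black to move; black king on h1.
In check: no.
King squares — g1: attacked by Qg3; g2: attacked by Qg3; h2: attacked by Qg3.
Legal moves for Black: none.
Not in check and no legal moves → stalemate.

stalemate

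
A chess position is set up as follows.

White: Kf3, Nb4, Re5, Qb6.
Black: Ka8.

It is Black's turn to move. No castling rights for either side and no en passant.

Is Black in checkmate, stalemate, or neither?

stalemate

Black to move; black king on a8.
In check: no.
King squares — a7: attacked by Qb6; b7: attacked by Qb6; b8: attacked by Qb6.
Legal moves for Black: none.
Not in check and no legal moves → stalemate.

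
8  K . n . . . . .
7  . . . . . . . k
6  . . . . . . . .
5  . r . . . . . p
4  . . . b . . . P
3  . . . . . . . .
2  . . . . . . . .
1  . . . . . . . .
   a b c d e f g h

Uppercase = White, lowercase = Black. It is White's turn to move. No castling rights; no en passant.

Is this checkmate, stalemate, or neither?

White to move; white king on a8.
In check: no.
King squares — a7: attacked by Bd4; b7: attacked by Rb5; b8: attacked by Rb5.
Legal moves for White: none.
Not in check and no legal moves → stalemate.

stalemate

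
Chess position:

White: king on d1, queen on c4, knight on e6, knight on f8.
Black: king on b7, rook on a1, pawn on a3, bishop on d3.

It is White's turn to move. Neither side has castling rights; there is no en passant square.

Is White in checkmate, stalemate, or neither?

White to move; white king on d1.
In check: yes, from the black rook on a1.
King squares — c1: attacked by Ra1; e1: attacked by Ra1; c2: attacked by Bd3; d2: available; e2: attacked by Bd3.
Legal moves for White: Kd2, Qc1.
White is in check but has 2 legal moves → neither.

neither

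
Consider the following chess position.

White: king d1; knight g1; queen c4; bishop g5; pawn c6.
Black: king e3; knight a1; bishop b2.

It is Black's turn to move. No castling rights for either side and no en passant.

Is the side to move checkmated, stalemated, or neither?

Black to move; black king on e3.
In check: yes, from the white bishop on g5.
Legal moves for Black: Kf2.
Black is in check but has 1 legal move → neither.

neither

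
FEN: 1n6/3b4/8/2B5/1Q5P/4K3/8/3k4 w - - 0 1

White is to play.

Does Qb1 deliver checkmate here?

yes

After Qb1: black king on d1; in check: yes, from the white queen on b1.
King squares — c1: attacked by Qb1; e1: attacked by Qb1; c2: attacked by Qb1; d2: attacked by Ke3; e2: attacked by Ke3.
Black has no legal moves → checkmate.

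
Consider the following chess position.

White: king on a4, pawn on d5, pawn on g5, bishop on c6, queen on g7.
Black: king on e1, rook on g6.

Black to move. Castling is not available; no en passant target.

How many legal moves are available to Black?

12

Black to move; king on e1.
In check: no.
Legal moves: Rxg7, Rh6, Rf6, Re6, Rd6, Rxc6, Rxg5, Kf2, Ke2, Kd2, Kf1, Kd1.
Count: 12.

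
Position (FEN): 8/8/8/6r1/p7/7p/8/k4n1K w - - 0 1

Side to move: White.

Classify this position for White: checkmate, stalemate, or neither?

White to move; white king on h1.
In check: no.
King squares — g1: attacked by Rg5; g2: attacked by Ph3; h2: attacked by Nf1.
Legal moves for White: none.
Not in check and no legal moves → stalemate.

stalemate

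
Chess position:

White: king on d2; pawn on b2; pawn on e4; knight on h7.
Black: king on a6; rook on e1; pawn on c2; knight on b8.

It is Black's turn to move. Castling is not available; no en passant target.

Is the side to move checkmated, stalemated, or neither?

Black to move; black king on a6.
In check: no.
Legal moves for Black include: Nd7, Nc6, Kb7, Ka7, Kb6, Kb5, Ka5, Rxe4, Re3, Re2+, Rh1, Rg1, Rf1, Rd1+, Rc1, Rb1, Ra1, c1=Q+, ... (list truncated; more exist).
Black has legal moves and is not in check → neither.

neither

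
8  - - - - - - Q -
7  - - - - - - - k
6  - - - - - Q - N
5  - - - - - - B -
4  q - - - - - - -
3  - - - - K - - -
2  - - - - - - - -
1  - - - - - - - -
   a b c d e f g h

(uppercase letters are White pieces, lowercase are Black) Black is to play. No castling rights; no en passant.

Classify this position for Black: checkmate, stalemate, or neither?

checkmate

Black to move; black king on h7.
In check: yes, from the white queen on g8.
King squares — g6: attacked by Qf6; h6: attacked by Bg5; g7: attacked by Qf6; g8: attacked by Nh6; h8: attacked by Qf6.
Legal moves for Black: none.
In check with no legal moves → checkmate.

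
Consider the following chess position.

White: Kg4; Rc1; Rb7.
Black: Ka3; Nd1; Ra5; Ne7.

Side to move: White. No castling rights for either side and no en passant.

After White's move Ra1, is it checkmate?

After Ra1: black king on a3; in check: yes, from the white rook on a1.
King squares — a2: attacked by Ra1; b2: attacked by Rb7; b3: attacked by Rb7; a4: attacked by Ra1; b4: attacked by Rb7.
Black has no legal moves → checkmate.

yes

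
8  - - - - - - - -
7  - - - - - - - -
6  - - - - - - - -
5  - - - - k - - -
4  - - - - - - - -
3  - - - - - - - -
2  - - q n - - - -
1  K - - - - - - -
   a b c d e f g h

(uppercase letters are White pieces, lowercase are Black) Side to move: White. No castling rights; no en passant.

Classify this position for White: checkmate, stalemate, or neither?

stalemate

White to move; white king on a1.
In check: no.
King squares — b1: attacked by Qc2; a2: attacked by Qc2; b2: attacked by Qc2.
Legal moves for White: none.
Not in check and no legal moves → stalemate.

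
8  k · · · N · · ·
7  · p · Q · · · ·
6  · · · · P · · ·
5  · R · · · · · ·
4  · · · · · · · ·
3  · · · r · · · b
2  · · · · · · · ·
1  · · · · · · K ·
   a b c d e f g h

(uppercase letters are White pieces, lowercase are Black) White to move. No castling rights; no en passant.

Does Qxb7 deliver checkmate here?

yes

After Qxb7: black king on a8; in check: yes, from the white queen on b7.
King squares — a7: attacked by Qb7; b7: attacked by Rb5; b8: attacked by Qb7.
Black has no legal moves → checkmate.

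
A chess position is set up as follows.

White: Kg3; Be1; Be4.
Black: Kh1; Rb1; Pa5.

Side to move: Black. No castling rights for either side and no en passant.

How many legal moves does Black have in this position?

Black to move; king on h1.
In check: yes, from the white bishop on e4.
Legal moves: Kg1.
Count: 1.

1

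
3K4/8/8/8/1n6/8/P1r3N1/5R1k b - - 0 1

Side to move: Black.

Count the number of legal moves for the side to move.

Black to move; king on h1.
In check: yes, from the white rook on f1.
Legal moves: Kh2, Kxg2.
Count: 2.

2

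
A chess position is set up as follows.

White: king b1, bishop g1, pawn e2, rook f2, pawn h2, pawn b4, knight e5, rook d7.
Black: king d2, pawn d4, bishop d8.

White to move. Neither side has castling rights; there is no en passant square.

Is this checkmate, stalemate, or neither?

White to move; white king on b1.
In check: no.
Legal moves for White include: Rxd8, Rh7, Rg7, Rdf7, Re7, Rc7, Rb7, Ra7, Rd6, Rd5, Rxd4+, Nf7, Ng6, Nc6, Ng4, Nc4+, Nf3+, Nd3, ... (list truncated; more exist).
White has legal moves and is not in check → neither.

neither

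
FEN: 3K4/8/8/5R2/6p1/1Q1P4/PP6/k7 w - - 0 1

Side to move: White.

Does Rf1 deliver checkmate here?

After Rf1: black king on a1; in check: yes, from the white rook on f1.
King squares — b1: attacked by Rf1; a2: attacked by Qb3; b2: attacked by Qb3.
Black has no legal moves → checkmate.

yes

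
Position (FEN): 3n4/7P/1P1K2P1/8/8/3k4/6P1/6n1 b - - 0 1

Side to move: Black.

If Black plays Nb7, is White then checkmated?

no

After Nb7: white king on d6; in check: yes, from the black knight on b7.
White has 7 legal replies: Ke7, Kd7, Kc7, Ke6, Kc6, Ke5, Kd5.
In check but a legal move exists → not checkmate.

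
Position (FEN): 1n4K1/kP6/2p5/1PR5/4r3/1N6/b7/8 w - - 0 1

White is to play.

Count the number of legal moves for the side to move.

17

White to move; king on g8.
In check: no.
Legal moves: Kh8, Kf8, Kh7, Kg7, Kf7, Rxc6, Rh5, Rg5, Rf5, Re5, Rd5, Rc4, Rc3, Rc2, Rc1, bxc6, b6+.
Count: 17.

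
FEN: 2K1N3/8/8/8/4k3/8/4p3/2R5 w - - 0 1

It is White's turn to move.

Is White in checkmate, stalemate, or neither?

White to move; white king on c8.
In check: no.
Legal moves for White include: Ng7, Nc7, Nf6+, Nd6+, Kd8, Kb8, Kd7, Kc7, Kb7, Rc7, Rc6, Rc5, Rc4+, Rc3, Rc2, Rh1, Rg1, Rf1, ... (list truncated; more exist).
White has legal moves and is not in check → neither.

neither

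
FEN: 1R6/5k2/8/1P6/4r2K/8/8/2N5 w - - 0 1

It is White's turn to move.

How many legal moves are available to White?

4

White to move; king on h4.
In check: yes, from the black rook on e4.
Legal moves: Kh5, Kg5, Kh3, Kg3.
Count: 4.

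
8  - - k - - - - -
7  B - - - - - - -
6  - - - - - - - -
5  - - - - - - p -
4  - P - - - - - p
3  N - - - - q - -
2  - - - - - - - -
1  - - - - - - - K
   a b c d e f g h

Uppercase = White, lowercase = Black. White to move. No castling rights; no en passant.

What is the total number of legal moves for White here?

2

White to move; king on h1.
In check: yes, from the black queen on f3.
Legal moves: Kh2, Kg1.
Count: 2.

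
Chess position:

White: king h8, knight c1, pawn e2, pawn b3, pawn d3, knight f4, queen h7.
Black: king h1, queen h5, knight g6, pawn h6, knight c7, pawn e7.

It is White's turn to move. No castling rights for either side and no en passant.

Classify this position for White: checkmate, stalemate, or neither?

neither

White to move; white king on h8.
In check: yes, from the black knight on g6.
King squares — g7: available; h7: own queen; g8: available.
Legal moves for White: Kg8, Kg7, Qxg6, Nxg6.
White is in check but has 4 legal moves → neither.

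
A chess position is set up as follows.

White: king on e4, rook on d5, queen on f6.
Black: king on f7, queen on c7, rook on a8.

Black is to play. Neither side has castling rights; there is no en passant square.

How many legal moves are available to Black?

3

Black to move; king on f7.
In check: yes, from the white queen on f6.
Legal moves: Kg8, Ke8, Kxf6.
Count: 3.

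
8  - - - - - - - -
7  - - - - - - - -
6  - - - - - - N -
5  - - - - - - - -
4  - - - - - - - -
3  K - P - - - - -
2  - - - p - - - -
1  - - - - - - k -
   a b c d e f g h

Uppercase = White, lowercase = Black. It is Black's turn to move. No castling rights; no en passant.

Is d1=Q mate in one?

After d1=Q: white king on a3; in check: no.
White is not in check, so this cannot be checkmate.

no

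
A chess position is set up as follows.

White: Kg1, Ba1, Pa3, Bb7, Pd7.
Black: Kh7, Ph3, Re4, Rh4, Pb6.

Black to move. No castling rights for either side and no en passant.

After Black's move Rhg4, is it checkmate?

no

After Rhg4: white king on g1; in check: yes, from the black rook on g4.
White has 4 legal replies: Kh2, Kf2, Kh1, Kf1.
In check but a legal move exists → not checkmate.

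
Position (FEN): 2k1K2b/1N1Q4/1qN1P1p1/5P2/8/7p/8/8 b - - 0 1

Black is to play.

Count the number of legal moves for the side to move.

0

Black to move; king on c8.
In check: yes, from the white queen on d7.
Legal moves: none.
Count: 0.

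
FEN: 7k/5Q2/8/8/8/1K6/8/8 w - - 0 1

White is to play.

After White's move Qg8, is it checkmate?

After Qg8: black king on h8; in check: yes, from the white queen on g8.
Black has 1 legal reply: Kxg8.
In check but a legal move exists → not checkmate.

no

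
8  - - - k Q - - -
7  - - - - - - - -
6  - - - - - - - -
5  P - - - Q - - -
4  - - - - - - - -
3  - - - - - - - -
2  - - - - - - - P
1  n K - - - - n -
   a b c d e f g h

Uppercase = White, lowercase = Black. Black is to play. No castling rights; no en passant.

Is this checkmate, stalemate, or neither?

checkmate

Black to move; black king on d8.
In check: yes, from the white queen on e8.
King squares — c7: attacked by Qe5; d7: attacked by Qe8; e7: attacked by Qe5; c8: attacked by Qe8; e8: attacked by Qe5.
Legal moves for Black: none.
In check with no legal moves → checkmate.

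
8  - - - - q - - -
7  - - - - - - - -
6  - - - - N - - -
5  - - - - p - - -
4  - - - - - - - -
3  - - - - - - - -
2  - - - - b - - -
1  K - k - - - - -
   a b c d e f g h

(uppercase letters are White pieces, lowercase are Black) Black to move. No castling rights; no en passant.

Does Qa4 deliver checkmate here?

yes

After Qa4: white king on a1; in check: yes, from the black queen on a4.
King squares — b1: attacked by Kc1; a2: attacked by Qa4; b2: attacked by Kc1.
White has no legal moves → checkmate.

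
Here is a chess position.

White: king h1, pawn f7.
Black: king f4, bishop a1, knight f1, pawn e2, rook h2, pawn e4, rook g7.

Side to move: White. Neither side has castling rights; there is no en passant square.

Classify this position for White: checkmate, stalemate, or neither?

White to move; white king on h1.
In check: yes, from the black rook on h2.
King squares — g1: attacked by Rg7; g2: attacked by Rh2; h2: attacked by Nf1.
Legal moves for White: none.
In check with no legal moves → checkmate.

checkmate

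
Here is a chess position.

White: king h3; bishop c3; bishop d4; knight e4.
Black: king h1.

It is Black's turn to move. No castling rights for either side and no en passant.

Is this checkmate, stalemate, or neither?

stalemate

Black to move; black king on h1.
In check: no.
King squares — g1: attacked by Bd4; g2: attacked by Kh3; h2: attacked by Kh3.
Legal moves for Black: none.
Not in check and no legal moves → stalemate.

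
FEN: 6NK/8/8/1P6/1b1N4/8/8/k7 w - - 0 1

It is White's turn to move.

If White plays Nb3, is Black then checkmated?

no

After Nb3: black king on a1; in check: yes, from the white knight on b3.
Black has 3 legal replies: Kb2, Ka2, Kb1.
In check but a legal move exists → not checkmate.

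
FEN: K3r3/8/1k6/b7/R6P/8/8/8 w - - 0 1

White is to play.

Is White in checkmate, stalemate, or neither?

White to move; white king on a8.
In check: yes, from the black rook on e8.
King squares — a7: attacked by Kb6; b7: attacked by Kb6; b8: attacked by Re8.
Legal moves for White: none.
In check with no legal moves → checkmate.

checkmate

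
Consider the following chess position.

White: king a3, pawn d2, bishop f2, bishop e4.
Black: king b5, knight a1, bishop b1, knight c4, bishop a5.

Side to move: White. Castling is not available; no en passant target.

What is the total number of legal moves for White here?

White to move; king on a3.
In check: yes, from the black knight on c4.
Legal moves: none.
Count: 0.

0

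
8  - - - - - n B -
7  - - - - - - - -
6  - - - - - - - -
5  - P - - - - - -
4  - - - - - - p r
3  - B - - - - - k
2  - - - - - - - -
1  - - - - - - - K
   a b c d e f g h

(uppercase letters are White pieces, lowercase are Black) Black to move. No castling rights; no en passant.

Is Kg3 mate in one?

After Kg3: white king on h1; in check: yes, from the black rook on h4.
White has 1 legal reply: Kg1.
In check but a legal move exists → not checkmate.

no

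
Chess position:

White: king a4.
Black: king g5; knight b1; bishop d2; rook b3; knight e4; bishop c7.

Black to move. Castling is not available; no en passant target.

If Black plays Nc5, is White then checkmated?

yes

After Nc5: white king on a4; in check: yes, from the black knight on c5.
King squares — a3: attacked by Nb1; b3: attacked by Nc5; b4: attacked by Bd2; a5: attacked by Bd2; b5: attacked by Rb3.
White has no legal moves → checkmate.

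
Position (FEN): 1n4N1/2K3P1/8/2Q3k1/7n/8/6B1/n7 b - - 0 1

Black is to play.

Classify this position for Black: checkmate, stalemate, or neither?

Black to move; black king on g5.
In check: yes, from the white queen on c5.
Legal moves for Black: Kg6, Kg4, Kf4, Nf5.
Black is in check but has 4 legal moves → neither.

neither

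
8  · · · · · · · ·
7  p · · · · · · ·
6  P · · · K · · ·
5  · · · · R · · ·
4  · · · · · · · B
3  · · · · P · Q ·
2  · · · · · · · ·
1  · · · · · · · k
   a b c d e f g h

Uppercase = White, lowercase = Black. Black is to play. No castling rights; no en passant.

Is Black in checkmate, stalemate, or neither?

stalemate

Black to move; black king on h1.
In check: no.
King squares — g1: attacked by Qg3; g2: attacked by Qg3; h2: attacked by Qg3.
Legal moves for Black: none.
Not in check and no legal moves → stalemate.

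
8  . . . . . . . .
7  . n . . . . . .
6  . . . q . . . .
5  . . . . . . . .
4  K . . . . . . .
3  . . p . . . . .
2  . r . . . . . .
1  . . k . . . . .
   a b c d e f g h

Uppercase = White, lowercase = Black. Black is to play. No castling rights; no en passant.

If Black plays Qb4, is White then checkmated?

yes

After Qb4: white king on a4; in check: yes, from the black queen on b4.
King squares — a3: attacked by Qb4; b3: attacked by Rb2; b4: attacked by Rb2; a5: attacked by Qb4; b5: attacked by Qb4.
White has no legal moves → checkmate.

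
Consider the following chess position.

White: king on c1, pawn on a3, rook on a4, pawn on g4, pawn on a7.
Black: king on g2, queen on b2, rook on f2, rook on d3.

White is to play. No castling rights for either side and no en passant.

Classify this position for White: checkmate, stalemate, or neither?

White to move; white king on c1.
In check: yes, from the black queen on b2.
King squares — b1: attacked by Qb2; d1: attacked by Rd3; b2: attacked by Rf2; c2: attacked by Qb2; d2: attacked by Qb2.
Legal moves for White: none.
In check with no legal moves → checkmate.

checkmate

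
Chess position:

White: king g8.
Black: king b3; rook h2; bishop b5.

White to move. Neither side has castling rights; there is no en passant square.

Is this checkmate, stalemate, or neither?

White to move; white king on g8.
In check: no.
Legal moves for White: Kf8, Kg7, Kf7.
White has 3 legal moves and is not in check → neither.

neither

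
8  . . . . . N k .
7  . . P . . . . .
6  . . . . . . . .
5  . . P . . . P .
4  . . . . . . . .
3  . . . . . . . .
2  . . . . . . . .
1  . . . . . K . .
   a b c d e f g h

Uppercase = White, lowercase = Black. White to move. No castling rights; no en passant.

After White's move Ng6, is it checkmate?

After Ng6: black king on g8; in check: no.
Black is not in check, so this cannot be checkmate.

no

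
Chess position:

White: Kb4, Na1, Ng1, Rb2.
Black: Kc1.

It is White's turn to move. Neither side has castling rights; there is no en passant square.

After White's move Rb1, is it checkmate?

After Rb1: black king on c1; in check: yes, from the white rook on b1.
Black has 2 legal replies: Kd2, Kxb1.
In check but a legal move exists → not checkmate.

no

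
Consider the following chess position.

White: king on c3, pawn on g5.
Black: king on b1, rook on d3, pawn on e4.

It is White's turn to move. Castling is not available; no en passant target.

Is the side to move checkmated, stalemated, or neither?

White to move; white king on c3.
In check: yes, from the black rook on d3.
King squares — b2: attacked by Kb1; c2: attacked by Kb1; d2: attacked by Rd3; b3: attacked by Rd3; d3: attacked by Pe4; b4: available; c4: available; d4: attacked by Rd3.
Legal moves for White: Kc4, Kb4.
White is in check but has 2 legal moves → neither.

neither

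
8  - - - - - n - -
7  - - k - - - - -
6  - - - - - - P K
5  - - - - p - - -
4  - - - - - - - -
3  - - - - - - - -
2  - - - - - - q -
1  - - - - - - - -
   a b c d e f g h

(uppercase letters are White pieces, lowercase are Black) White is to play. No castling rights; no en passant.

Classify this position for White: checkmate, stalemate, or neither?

neither

White to move; white king on h6.
In check: no.
Legal moves for White: Kg7, Kh5, g7.
White has 3 legal moves and is not in check → neither.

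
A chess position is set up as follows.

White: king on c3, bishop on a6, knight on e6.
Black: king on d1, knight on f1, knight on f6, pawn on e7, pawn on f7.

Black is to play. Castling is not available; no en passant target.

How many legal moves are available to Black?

Black to move; king on d1.
In check: no.
Legal moves: Ng8, Ne8, Nh7, Nd7, Nh5, Nd5+, Ng4, Ne4+, Ng3, Ne3, Nh2, Nd2, Ke1, Kc1, fxe6.
Count: 15.

15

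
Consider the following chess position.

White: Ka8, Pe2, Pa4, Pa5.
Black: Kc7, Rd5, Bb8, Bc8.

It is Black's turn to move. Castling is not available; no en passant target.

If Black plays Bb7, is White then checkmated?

After Bb7: white king on a8; in check: yes, from the black bishop on b7.
King squares — a7: attacked by Bb8; b7: attacked by Kc7; b8: attacked by Kc7.
White has no legal moves → checkmate.

yes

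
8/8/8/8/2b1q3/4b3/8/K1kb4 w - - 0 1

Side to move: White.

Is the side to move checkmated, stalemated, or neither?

White to move; white king on a1.
In check: no.
King squares — b1: attacked by Kc1; a2: attacked by Bc4; b2: attacked by Kc1.
Legal moves for White: none.
Not in check and no legal moves → stalemate.

stalemate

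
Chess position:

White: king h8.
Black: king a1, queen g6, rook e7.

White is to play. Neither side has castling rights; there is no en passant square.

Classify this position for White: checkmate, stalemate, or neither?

White to move; white king on h8.
In check: no.
King squares — g7: attacked by Qg6; h7: attacked by Qg6; g8: attacked by Qg6.
Legal moves for White: none.
Not in check and no legal moves → stalemate.

stalemate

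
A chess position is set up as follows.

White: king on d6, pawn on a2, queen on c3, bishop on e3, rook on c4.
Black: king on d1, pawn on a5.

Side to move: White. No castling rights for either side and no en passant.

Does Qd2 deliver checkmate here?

After Qd2: black king on d1; in check: yes, from the white queen on d2.
King squares — c1: attacked by Qd2; e1: attacked by Qd2; c2: attacked by Qd2; d2: attacked by Be3; e2: attacked by Qd2.
Black has no legal moves → checkmate.

yes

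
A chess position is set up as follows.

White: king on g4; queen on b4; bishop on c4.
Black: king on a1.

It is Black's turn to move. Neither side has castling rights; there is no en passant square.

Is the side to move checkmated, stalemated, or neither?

Black to move; black king on a1.
In check: no.
King squares — b1: attacked by Qb4; a2: attacked by Bc4; b2: attacked by Qb4.
Legal moves for Black: none.
Not in check and no legal moves → stalemate.

stalemate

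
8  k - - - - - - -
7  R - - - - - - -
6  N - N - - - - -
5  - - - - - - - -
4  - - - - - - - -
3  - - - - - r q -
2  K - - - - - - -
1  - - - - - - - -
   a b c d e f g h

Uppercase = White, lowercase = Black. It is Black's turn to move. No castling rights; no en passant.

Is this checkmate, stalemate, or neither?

Black to move; black king on a8.
In check: yes, from the white rook on a7.
King squares — a7: attacked by Nc6; b7: attacked by Ra7; b8: attacked by Na6.
Legal moves for Black: none.
In check with no legal moves → checkmate.

checkmate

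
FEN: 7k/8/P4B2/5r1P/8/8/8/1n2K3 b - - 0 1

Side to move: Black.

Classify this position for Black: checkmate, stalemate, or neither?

neither

Black to move; black king on h8.
In check: yes, from the white bishop on f6.
King squares — g7: attacked by Bf6; h7: available; g8: available.
Legal moves for Black: Kg8, Kh7, Rxf6.
Black is in check but has 3 legal moves → neither.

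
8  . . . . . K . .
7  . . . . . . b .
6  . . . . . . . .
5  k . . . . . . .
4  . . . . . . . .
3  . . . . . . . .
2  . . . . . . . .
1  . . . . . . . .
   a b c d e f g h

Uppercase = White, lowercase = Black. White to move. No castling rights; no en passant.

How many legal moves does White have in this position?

White to move; king on f8.
In check: yes, from the black bishop on g7.
Legal moves: Kg8, Ke8, Kxg7, Kf7, Ke7.
Count: 5.

5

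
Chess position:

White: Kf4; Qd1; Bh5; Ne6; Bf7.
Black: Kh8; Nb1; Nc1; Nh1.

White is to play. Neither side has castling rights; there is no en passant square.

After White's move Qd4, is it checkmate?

no

After Qd4: black king on h8; in check: yes, from the white queen on d4.
Black has 1 legal reply: Kh7.
In check but a legal move exists → not checkmate.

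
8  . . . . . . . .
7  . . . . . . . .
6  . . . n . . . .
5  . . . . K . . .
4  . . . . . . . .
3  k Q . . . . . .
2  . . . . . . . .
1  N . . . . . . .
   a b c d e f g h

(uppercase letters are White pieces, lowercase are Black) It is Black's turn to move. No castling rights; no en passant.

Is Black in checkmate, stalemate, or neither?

Black to move; black king on a3.
In check: yes, from the white queen on b3.
King squares — a2: attacked by Qb3; b2: attacked by Qb3; b3: attacked by Na1; a4: attacked by Qb3; b4: attacked by Qb3.
Legal moves for Black: none.
In check with no legal moves → checkmate.

checkmate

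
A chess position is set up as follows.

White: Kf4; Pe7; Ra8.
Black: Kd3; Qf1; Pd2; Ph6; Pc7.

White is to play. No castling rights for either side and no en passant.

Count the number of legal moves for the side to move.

White to move; king on f4.
In check: yes, from the black queen on f1.
Legal moves: Ke5, Kg4, Kg3.
Count: 3.

3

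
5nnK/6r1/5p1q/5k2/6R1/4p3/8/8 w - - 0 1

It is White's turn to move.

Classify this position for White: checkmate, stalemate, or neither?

checkmate

White to move; white king on h8.
In check: yes, from the black queen on h6.
King squares — g7: attacked by Qh6; h7: attacked by Qh6; g8: attacked by Rg7.
Legal moves for White: none.
In check with no legal moves → checkmate.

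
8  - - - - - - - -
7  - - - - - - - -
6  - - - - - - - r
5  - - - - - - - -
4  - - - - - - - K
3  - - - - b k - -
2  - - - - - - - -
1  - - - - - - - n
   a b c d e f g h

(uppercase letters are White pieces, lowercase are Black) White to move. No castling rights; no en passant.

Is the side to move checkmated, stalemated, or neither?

checkmate

White to move; white king on h4.
In check: yes, from the black rook on h6.
King squares — g3: attacked by Nh1; h3: attacked by Rh6; g4: attacked by Kf3; g5: attacked by Be3; h5: attacked by Rh6.
Legal moves for White: none.
In check with no legal moves → checkmate.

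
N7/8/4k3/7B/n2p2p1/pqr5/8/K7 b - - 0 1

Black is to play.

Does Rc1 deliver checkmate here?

yes

After Rc1: white king on a1; in check: yes, from the black rook on c1.
King squares — b1: attacked by Rc1; a2: attacked by Qb3; b2: attacked by Pa3.
White has no legal moves → checkmate.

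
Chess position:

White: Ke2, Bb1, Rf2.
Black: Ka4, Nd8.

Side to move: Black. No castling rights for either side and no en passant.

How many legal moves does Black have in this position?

9

Black to move; king on a4.
In check: no.
Legal moves: Nf7, Nb7, Ne6, Nc6, Kb5, Ka5, Kb4, Kb3, Ka3.
Count: 9.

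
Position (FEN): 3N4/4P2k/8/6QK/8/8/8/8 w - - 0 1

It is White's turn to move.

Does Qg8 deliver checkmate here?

no

After Qg8: black king on h7; in check: yes, from the white queen on g8.
Black has 1 legal reply: Kxg8.
In check but a legal move exists → not checkmate.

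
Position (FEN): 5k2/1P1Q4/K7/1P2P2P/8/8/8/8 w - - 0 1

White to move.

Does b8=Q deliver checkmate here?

yes

After b8=Q: black king on f8; in check: yes, from the white queen on b8.
King squares — e7: attacked by Qd7; f7: attacked by Qd7; g7: attacked by Qd7; e8: attacked by Qd7; g8: attacked by Qb8.
Black has no legal moves → checkmate.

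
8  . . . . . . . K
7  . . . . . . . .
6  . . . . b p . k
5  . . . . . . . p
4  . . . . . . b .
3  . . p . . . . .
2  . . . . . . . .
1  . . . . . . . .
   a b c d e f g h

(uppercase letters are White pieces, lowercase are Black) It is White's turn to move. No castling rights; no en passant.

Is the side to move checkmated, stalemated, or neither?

White to move; white king on h8.
In check: no.
King squares — g7: attacked by Kh6; h7: attacked by Kh6; g8: attacked by Be6.
Legal moves for White: none.
Not in check and no legal moves → stalemate.

stalemate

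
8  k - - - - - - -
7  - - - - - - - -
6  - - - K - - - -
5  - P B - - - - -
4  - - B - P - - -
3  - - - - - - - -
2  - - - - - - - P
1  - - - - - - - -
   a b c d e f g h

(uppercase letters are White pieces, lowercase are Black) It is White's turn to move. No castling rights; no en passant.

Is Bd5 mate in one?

no

After Bd5: black king on a8; in check: yes, from the white bishop on d5.
Black has 1 legal reply: Kb8.
In check but a legal move exists → not checkmate.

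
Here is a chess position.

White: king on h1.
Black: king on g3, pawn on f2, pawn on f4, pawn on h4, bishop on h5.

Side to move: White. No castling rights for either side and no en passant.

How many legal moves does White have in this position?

White to move; king on h1.
In check: no.
Legal moves: none.
Count: 0.

0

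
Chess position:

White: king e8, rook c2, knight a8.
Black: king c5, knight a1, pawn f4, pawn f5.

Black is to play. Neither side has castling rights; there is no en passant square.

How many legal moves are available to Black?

6

Black to move; king on c5.
In check: yes, from the white rook on c2.
Legal moves: Kd6, Kd5, Kb5, Kd4, Kb4, Nxc2.
Count: 6.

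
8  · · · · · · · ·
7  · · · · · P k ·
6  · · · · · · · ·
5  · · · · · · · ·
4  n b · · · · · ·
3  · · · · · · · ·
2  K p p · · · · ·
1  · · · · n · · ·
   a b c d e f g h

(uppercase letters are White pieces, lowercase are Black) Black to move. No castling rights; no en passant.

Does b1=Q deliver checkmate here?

yes

After b1=Q: white king on a2; in check: yes, from the black queen on b1.
King squares — a1: attacked by Qb1; b1: attacked by Pc2; b2: attacked by Qb1; a3: attacked by Bb4; b3: attacked by Qb1.
White has no legal moves → checkmate.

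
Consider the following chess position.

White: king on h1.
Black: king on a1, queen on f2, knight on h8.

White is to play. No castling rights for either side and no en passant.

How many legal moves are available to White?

White to move; king on h1.
In check: no.
Legal moves: none.
Count: 0.

0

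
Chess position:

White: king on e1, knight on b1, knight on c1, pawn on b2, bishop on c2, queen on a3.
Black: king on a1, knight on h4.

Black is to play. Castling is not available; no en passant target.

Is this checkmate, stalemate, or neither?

checkmate

Black to move; black king on a1.
In check: yes, from the white queen on a3.
King squares — b1: attacked by Bc2; a2: attacked by Nc1; b2: attacked by Qa3.
Legal moves for Black: none.
In check with no legal moves → checkmate.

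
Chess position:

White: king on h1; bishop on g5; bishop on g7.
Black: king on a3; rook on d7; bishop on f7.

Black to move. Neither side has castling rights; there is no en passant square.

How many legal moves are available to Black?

Black to move; king on a3.
In check: no.
Legal moves: Bg8, Be8, Bg6, Be6, Bh5, Bd5+, Bc4, Bb3, Ba2, Rd8, Re7, Rc7, Rb7, Ra7, Rd6, Rd5, Rd4, Rd3, Rd2, Rd1+, Kb4, Ka4, Kb3, Ka2.
Count: 24.

24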